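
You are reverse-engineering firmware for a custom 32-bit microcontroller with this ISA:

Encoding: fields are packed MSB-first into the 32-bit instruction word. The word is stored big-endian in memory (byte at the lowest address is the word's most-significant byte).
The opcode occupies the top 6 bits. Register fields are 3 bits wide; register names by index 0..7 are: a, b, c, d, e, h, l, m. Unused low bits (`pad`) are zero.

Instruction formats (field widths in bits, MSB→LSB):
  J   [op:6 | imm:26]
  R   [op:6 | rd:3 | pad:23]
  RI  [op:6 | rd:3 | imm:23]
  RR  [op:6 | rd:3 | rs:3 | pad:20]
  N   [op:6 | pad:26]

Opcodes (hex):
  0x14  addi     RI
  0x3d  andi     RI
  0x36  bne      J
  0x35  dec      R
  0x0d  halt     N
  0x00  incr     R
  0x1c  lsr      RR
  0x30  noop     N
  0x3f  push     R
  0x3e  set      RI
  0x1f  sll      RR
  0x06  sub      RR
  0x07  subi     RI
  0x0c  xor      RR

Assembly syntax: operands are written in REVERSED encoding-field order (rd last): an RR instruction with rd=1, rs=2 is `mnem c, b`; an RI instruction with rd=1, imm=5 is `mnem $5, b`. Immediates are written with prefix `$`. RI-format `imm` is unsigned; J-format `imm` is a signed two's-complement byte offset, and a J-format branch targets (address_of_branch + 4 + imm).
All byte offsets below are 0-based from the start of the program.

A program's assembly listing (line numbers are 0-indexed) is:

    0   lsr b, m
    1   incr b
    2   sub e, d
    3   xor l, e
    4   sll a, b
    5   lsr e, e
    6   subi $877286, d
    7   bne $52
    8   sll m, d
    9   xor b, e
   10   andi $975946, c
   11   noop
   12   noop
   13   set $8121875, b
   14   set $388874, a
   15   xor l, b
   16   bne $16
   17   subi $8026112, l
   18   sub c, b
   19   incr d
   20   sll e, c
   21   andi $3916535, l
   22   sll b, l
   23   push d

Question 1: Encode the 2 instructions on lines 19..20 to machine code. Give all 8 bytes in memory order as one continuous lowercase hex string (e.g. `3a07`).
line 19 (incr): pack op=0x0:6|rd=3:3|pad=0:23 = 0x01800000; big→ 01 80 00 00
line 20 (sll): pack op=0x1f:6|rd=2:3|rs=4:3|pad=0:20 = 0x7d400000; big→ 7d 40 00 00

018000007d400000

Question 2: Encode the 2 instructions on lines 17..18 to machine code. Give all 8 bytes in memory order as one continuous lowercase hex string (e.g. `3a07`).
1f7a780018a00000

17. subi fields op=0x7:6|rd=6:3|imm=8026112:23 → word 1f7a7800h → 1f 7a 78 00
18. sub fields op=0x6:6|rd=1:3|rs=2:3|pad=0:20 → word 18a00000h → 18 a0 00 00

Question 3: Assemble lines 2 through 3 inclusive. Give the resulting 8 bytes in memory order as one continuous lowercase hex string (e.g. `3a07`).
19c0000032600000

L2: sub op=0x6:6|rd=3:3|rs=4:3|pad=0:20 ⇒ 0x19c00000 ⇒ big 19 c0 00 00
L3: xor op=0xc:6|rd=4:3|rs=6:3|pad=0:20 ⇒ 0x32600000 ⇒ big 32 60 00 00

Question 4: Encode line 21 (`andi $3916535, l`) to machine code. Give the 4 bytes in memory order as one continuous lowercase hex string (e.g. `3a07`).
f73bc2f7

L21: andi op=0x3d:6|rd=6:3|imm=3916535:23 ⇒ 0xf73bc2f7 ⇒ big f7 3b c2 f7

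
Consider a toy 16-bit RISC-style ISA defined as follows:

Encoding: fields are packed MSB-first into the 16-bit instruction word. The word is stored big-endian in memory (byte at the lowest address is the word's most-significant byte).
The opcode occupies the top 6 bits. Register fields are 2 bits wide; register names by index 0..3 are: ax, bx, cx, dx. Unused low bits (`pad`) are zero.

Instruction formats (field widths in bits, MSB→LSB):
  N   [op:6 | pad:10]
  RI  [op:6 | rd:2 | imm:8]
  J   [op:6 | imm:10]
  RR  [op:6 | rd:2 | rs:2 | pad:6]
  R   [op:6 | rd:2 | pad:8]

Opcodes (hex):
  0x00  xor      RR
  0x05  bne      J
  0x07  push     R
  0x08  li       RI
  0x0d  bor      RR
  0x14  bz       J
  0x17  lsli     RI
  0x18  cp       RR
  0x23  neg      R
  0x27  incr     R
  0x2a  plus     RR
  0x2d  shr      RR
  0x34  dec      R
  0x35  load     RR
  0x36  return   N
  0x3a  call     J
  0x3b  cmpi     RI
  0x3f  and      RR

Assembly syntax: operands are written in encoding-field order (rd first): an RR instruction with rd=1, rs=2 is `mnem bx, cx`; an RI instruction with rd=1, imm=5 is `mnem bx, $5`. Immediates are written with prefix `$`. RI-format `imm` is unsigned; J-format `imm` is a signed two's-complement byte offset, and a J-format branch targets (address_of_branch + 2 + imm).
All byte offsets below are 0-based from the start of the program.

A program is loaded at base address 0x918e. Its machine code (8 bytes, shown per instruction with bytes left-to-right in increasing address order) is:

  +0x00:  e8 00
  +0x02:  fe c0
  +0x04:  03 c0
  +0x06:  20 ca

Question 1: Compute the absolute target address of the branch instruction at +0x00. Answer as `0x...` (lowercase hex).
off 0x00: read e8 00 as big → 0xe800
  opcode bits[15:10]=0x3a: call/J
  imm: (w>>0)&0x3ff=0x0 → $0
  target = base 0x918e + off 0x00 + 2 + imm 0 = 0x9190

0x9190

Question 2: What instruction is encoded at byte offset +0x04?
@+04  big-endian(03 c0) = 0x03c0
  top 6b → 0x0 → xor [RR]
  rd@[9:8]=0x3 ⇒ dx
  rs@[7:6]=0x3 ⇒ dx

xor dx, dx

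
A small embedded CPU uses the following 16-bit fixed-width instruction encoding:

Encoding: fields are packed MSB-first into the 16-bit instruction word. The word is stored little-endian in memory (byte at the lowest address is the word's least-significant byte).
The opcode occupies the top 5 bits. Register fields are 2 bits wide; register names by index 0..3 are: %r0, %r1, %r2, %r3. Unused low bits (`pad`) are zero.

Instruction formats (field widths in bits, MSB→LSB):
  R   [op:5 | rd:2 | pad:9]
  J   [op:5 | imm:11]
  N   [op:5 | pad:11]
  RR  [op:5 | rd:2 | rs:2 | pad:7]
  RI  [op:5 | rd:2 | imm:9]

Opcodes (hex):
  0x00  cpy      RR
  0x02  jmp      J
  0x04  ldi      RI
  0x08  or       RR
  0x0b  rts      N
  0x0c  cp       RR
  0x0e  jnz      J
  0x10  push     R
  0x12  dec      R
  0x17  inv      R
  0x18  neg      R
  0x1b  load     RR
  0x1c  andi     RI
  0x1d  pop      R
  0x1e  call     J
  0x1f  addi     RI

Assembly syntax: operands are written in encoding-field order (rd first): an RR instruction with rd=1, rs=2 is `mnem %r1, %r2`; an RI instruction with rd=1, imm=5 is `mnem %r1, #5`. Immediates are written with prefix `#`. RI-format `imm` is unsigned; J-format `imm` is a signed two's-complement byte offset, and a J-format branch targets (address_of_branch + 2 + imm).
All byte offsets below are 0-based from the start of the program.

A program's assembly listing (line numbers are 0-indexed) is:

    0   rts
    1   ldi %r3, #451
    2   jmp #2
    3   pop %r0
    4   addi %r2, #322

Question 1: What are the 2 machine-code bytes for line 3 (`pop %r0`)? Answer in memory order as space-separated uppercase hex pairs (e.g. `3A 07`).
00 E8

3. pop fields op=0x1d:5|rd=0:2|pad=0:9 → word e800h → 00 e8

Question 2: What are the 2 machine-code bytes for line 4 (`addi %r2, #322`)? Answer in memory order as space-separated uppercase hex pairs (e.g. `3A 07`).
42 FD

4. addi fields op=0x1f:5|rd=2:2|imm=322:9 → word fd42h → 42 fd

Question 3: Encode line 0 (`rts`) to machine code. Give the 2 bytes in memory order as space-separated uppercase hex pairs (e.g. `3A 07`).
00 58

0. rts fields op=0xb:5|pad=0:11 → word 5800h → 00 58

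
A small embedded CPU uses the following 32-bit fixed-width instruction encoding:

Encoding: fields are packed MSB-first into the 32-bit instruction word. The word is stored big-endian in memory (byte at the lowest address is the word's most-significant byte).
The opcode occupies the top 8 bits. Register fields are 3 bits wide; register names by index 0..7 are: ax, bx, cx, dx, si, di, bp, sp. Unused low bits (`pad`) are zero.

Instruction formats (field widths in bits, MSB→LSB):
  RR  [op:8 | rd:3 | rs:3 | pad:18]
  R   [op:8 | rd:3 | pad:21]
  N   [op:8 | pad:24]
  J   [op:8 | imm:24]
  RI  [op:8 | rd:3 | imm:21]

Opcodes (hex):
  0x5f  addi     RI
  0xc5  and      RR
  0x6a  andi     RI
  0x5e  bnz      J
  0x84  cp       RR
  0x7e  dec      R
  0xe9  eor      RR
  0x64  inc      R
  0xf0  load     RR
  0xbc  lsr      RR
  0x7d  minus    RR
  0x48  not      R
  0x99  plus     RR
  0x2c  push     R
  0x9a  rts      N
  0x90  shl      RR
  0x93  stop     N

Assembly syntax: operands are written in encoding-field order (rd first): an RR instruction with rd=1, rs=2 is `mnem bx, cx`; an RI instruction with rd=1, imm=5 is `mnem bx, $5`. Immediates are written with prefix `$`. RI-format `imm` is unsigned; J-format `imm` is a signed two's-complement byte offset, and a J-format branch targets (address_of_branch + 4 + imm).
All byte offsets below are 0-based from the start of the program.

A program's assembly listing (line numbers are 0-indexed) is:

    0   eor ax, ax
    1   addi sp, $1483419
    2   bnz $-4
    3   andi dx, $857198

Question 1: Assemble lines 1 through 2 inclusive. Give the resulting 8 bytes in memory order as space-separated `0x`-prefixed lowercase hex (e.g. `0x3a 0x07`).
0x5f 0xf6 0xa2 0x9b 0x5e 0xff 0xff 0xfc

1. addi fields op=0x5f:8|rd=7:3|imm=1483419:21 → word 5ff6a29bh → 5f f6 a2 9b
2. bnz fields op=0x5e:8|imm=-4:24 → word 5efffffch → 5e ff ff fc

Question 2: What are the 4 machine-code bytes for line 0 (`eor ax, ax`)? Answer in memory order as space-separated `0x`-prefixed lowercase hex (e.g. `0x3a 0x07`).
L0: eor op=0xe9:8|rd=0:3|rs=0:3|pad=0:18 ⇒ 0xe9000000 ⇒ big e9 00 00 00

0xe9 0x00 0x00 0x00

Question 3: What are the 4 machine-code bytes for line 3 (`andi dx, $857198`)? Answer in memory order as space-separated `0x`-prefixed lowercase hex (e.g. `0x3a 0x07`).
0x6a 0x6d 0x14 0x6e

line 3 (andi): pack op=0x6a:8|rd=3:3|imm=857198:21 = 0x6a6d146e; big→ 6a 6d 14 6e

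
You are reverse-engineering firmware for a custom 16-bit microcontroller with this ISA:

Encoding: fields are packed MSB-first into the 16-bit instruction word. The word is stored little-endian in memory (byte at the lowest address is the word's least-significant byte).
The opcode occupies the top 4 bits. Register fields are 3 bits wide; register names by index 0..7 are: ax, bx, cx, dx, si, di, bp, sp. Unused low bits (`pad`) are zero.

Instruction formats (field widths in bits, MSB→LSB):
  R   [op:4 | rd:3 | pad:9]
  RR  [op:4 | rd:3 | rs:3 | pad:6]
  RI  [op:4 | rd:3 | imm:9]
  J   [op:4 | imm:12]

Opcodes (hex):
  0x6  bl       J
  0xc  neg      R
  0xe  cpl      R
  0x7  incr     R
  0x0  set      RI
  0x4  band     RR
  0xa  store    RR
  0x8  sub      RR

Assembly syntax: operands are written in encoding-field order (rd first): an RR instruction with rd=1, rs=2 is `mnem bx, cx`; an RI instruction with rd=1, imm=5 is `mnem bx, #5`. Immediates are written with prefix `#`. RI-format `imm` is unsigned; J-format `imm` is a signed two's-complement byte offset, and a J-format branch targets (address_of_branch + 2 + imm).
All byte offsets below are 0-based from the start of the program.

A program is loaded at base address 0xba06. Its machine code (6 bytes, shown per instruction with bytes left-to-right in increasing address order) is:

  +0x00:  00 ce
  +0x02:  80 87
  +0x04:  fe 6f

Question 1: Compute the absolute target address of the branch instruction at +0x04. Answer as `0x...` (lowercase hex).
0xba0a

[04] fe 6f → 0x6ffe
  opcode bits[15:12]=0x6: bl/J
  [11:0] imm=4094 (s12→-2) = #-2
  target = base 0xba06 + off 0x04 + 2 + imm -2 = 0xba0a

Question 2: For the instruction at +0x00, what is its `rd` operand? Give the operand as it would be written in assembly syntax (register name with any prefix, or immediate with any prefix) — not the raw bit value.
+0x00: 00 ce ⇒ word 0xce00 (little)
  top 4b → 0xc → neg [R]
  [11:9] rd=7 = sp

sp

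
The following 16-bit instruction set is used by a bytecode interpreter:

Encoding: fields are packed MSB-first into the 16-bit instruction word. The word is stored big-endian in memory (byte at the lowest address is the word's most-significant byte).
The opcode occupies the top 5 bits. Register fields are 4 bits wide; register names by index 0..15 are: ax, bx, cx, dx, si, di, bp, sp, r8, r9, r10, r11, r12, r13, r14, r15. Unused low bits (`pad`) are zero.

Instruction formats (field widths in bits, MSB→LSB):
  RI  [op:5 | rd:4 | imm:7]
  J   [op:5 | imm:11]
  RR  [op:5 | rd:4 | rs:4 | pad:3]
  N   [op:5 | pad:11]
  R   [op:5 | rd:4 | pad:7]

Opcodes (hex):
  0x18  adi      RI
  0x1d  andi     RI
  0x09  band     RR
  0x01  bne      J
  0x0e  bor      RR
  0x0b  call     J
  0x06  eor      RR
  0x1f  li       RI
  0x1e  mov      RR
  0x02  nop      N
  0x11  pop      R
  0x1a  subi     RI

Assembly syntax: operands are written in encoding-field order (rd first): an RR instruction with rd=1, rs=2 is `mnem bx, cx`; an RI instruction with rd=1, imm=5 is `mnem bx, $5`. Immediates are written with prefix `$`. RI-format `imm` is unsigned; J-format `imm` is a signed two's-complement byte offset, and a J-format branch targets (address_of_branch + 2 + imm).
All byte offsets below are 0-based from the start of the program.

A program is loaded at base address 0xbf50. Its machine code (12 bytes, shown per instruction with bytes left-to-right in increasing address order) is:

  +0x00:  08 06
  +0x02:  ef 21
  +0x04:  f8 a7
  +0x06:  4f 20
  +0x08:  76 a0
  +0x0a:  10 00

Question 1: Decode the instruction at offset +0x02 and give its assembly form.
[02] ef 21 → 0xef21
  opcode bits[15:11]=0x1d: andi/RI
  rd: (w>>7)&0xf=0xe → r14
  imm: (w>>0)&0x7f=0x21 → $33

andi r14, $33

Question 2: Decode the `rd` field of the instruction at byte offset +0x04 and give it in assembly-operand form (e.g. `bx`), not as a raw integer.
@+04  big-endian(f8 a7) = 0xf8a7
  op=0xf8a7>>11=0x1f ⇒ li (RI)
  rd: (w>>7)&0xf=0x1 → bx
  imm: (w>>0)&0x7f=0x27 → $39

bx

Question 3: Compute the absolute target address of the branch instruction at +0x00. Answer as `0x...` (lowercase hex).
0xbf58

@+00  big-endian(08 06) = 0x0806
  op=0x0806>>11=0x1 ⇒ bne (J)
  [10:0] imm=6 = $6
  target = base 0xbf50 + off 0x00 + 2 + imm 6 = 0xbf58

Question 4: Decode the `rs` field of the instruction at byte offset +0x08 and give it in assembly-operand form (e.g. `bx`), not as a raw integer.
si

[08] 76 a0 → 0x76a0
  top 5b → 0xe → bor [RR]
  rd@[10:7]=0xd ⇒ r13
  rs@[6:3]=0x4 ⇒ si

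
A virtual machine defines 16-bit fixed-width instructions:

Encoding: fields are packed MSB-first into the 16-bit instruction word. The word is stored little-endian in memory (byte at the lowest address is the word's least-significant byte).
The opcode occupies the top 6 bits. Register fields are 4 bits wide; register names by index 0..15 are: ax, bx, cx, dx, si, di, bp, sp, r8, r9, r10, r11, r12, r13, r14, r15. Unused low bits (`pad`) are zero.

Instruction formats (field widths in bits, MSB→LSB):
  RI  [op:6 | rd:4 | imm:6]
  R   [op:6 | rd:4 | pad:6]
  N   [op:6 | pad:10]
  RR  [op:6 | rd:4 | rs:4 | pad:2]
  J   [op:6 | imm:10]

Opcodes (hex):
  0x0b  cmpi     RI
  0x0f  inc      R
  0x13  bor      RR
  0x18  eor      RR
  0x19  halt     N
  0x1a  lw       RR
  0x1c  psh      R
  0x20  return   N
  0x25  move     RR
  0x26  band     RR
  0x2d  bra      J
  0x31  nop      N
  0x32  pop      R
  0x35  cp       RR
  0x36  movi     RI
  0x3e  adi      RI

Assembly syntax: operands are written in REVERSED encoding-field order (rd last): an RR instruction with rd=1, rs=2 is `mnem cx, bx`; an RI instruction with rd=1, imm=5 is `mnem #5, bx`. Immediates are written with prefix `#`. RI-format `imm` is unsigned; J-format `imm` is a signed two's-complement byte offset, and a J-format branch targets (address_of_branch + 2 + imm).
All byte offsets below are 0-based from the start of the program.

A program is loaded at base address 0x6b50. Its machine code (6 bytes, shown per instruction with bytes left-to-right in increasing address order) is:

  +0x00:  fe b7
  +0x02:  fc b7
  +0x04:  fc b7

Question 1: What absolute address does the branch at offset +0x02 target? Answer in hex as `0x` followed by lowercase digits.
[02] fc b7 → 0xb7fc
  op=0xb7fc>>10=0x2d ⇒ bra (J)
  [9:0] imm=1020 (s10→-4) = #-4
  target = base 0x6b50 + off 0x02 + 2 + imm -4 = 0x6b50

0x6b50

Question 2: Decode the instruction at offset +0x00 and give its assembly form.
bra #-2

[00] fe b7 → 0xb7fe
  opcode bits[15:10]=0x2d: bra/J
  imm: (w>>0)&0x3ff=0x3fe (s10→-2) → #-2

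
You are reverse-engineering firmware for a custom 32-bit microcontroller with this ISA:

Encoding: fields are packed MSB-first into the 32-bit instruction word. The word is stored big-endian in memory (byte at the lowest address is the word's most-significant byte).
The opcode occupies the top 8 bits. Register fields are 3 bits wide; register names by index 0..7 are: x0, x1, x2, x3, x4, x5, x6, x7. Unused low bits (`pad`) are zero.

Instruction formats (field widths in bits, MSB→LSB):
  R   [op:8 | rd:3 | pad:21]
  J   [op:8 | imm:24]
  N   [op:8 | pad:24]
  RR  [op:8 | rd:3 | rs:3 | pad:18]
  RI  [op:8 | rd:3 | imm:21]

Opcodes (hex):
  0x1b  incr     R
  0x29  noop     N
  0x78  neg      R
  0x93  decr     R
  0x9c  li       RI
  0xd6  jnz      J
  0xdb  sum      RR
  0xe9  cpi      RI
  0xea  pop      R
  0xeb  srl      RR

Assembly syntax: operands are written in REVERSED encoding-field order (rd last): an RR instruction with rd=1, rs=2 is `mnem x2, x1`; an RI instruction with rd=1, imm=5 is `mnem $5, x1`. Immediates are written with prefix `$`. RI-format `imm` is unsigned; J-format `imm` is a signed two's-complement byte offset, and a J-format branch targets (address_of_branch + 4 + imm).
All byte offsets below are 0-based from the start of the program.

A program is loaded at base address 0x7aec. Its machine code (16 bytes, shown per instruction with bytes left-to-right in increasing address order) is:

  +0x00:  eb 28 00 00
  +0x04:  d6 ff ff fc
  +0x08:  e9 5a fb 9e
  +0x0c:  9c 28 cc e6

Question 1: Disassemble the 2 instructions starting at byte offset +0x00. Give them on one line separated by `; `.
@+00  big-endian(eb 28 00 00) = 0xeb280000
  op=0xeb280000>>24=0xeb ⇒ srl (RR)
  rd@[23:21]=0x1 ⇒ x1
  rs@[20:18]=0x2 ⇒ x2
@+04  big-endian(d6 ff ff fc) = 0xd6fffffc
  op=0xd6fffffc>>24=0xd6 ⇒ jnz (J)
  imm@[23:0]=0xfffffc (s24→-4) ⇒ $-4

srl x2, x1; jnz $-4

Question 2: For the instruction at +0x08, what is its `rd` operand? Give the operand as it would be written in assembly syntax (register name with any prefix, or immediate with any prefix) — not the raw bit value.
[08] e9 5a fb 9e → 0xe95afb9e
  opcode bits[31:24]=0xe9: cpi/RI
  rd: (w>>21)&0x7=0x2 → x2
  imm: (w>>0)&0x1fffff=0x1afb9e → $1768350

x2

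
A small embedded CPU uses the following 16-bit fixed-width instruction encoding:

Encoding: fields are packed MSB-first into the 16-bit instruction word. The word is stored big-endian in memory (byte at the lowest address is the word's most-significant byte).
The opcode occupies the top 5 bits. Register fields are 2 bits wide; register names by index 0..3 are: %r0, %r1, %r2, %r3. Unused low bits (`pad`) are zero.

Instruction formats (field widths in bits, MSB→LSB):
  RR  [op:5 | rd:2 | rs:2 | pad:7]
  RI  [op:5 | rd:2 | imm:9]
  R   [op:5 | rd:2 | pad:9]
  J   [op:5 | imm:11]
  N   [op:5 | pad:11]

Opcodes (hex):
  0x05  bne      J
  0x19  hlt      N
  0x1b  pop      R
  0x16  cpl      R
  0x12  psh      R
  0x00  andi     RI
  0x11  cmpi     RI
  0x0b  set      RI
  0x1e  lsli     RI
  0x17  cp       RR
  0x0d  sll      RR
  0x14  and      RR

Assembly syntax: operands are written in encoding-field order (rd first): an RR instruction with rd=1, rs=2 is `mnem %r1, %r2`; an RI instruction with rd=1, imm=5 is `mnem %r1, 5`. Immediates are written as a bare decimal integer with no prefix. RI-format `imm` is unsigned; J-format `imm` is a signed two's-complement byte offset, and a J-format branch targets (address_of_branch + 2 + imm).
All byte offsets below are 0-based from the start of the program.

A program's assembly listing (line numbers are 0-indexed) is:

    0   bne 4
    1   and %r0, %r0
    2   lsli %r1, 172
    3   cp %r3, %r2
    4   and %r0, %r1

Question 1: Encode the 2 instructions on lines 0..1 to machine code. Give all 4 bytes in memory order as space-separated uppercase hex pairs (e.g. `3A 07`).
28 04 A0 00

line 0 (bne): pack op=0x5:5|imm=4:11 = 0x2804; big→ 28 04
line 1 (and): pack op=0x14:5|rd=0:2|rs=0:2|pad=0:7 = 0xa000; big→ a0 00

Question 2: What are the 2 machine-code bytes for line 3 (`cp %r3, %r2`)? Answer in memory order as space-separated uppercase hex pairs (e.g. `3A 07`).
3. cp fields op=0x17:5|rd=3:2|rs=2:2|pad=0:7 → word bf00h → bf 00

BF 00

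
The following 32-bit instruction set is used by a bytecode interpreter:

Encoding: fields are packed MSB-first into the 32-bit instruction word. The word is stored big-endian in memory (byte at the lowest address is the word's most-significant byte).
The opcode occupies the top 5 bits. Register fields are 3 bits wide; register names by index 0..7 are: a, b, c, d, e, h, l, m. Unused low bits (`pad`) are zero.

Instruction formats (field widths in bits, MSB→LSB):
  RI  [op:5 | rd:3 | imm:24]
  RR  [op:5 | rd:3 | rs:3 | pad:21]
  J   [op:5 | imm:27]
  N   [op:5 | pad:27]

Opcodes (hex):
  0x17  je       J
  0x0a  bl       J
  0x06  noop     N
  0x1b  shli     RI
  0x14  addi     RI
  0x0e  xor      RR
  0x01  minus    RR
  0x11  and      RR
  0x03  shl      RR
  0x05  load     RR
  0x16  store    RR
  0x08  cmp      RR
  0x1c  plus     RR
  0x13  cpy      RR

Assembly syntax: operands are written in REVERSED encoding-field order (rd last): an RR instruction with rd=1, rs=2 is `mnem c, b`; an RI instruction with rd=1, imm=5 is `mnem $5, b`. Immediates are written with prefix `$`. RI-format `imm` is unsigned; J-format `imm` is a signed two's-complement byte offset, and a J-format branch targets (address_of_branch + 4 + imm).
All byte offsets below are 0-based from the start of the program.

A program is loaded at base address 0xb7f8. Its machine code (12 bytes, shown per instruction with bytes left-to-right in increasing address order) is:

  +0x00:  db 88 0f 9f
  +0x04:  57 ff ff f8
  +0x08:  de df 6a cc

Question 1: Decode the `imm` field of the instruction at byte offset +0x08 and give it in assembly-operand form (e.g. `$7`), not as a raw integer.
@+08  big-endian(de df 6a cc) = 0xdedf6acc
  op=0xdedf6acc>>27=0x1b ⇒ shli (RI)
  [26:24] rd=6 = l
  [23:0] imm=14641868 = $14641868

$14641868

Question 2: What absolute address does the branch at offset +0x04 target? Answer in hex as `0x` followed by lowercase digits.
0xb7f8

[04] 57 ff ff f8 → 0x57fffff8
  op=0x57fffff8>>27=0xa ⇒ bl (J)
  imm@[26:0]=0x7fffff8 (s27→-8) ⇒ $-8
  target = base 0xb7f8 + off 0x04 + 4 + imm -8 = 0xb7f8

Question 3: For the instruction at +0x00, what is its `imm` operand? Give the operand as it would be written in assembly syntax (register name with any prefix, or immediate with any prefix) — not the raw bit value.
@+00  big-endian(db 88 0f 9f) = 0xdb880f9f
  opcode bits[31:27]=0x1b: shli/RI
  rd@[26:24]=0x3 ⇒ d
  imm@[23:0]=0x880f9f ⇒ $8916895

$8916895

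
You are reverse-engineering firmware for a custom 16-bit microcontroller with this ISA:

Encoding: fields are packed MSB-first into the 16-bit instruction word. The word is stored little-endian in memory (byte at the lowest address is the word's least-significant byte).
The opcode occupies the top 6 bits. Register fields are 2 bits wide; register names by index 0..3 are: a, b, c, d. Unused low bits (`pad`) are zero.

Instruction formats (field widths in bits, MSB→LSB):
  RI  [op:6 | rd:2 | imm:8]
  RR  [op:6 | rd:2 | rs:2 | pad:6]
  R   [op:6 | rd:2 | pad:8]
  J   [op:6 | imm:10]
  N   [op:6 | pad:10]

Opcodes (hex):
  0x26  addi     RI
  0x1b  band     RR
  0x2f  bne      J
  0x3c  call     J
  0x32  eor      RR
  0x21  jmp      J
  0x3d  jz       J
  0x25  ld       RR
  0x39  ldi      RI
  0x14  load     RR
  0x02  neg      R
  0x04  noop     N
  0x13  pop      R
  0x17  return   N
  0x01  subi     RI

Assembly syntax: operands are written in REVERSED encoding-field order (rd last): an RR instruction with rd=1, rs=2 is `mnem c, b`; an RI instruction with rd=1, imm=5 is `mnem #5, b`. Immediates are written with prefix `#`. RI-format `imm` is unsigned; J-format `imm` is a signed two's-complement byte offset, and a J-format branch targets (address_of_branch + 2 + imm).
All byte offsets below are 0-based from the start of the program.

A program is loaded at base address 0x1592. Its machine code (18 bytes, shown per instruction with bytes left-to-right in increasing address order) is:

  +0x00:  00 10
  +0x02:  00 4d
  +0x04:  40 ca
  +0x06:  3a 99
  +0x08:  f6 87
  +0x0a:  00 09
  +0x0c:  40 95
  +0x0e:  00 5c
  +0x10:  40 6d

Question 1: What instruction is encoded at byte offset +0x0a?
[0a] 00 09 → 0x0900
  op=0x0900>>10=0x2 ⇒ neg (R)
  [9:8] rd=1 = b

neg b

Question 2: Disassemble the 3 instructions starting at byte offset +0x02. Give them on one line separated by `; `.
+0x02: 00 4d ⇒ word 0x4d00 (little)
  opcode bits[15:10]=0x13: pop/R
  rd@[9:8]=0x1 ⇒ b
+0x04: 40 ca ⇒ word 0xca40 (little)
  opcode bits[15:10]=0x32: eor/RR
  rd@[9:8]=0x2 ⇒ c
  rs@[7:6]=0x1 ⇒ b
+0x06: 3a 99 ⇒ word 0x993a (little)
  opcode bits[15:10]=0x26: addi/RI
  rd@[9:8]=0x1 ⇒ b
  imm@[7:0]=0x3a ⇒ #58

pop b; eor b, c; addi #58, b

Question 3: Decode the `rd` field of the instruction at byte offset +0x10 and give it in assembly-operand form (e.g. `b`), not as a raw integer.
b

off 0x10: read 40 6d as little → 0x6d40
  op=0x6d40>>10=0x1b ⇒ band (RR)
  rd@[9:8]=0x1 ⇒ b
  rs@[7:6]=0x1 ⇒ b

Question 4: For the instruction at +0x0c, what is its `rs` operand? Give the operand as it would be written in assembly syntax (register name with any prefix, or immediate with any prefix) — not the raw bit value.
b

off 0x0c: read 40 95 as little → 0x9540
  op=0x9540>>10=0x25 ⇒ ld (RR)
  rd: (w>>8)&0x3=0x1 → b
  rs: (w>>6)&0x3=0x1 → b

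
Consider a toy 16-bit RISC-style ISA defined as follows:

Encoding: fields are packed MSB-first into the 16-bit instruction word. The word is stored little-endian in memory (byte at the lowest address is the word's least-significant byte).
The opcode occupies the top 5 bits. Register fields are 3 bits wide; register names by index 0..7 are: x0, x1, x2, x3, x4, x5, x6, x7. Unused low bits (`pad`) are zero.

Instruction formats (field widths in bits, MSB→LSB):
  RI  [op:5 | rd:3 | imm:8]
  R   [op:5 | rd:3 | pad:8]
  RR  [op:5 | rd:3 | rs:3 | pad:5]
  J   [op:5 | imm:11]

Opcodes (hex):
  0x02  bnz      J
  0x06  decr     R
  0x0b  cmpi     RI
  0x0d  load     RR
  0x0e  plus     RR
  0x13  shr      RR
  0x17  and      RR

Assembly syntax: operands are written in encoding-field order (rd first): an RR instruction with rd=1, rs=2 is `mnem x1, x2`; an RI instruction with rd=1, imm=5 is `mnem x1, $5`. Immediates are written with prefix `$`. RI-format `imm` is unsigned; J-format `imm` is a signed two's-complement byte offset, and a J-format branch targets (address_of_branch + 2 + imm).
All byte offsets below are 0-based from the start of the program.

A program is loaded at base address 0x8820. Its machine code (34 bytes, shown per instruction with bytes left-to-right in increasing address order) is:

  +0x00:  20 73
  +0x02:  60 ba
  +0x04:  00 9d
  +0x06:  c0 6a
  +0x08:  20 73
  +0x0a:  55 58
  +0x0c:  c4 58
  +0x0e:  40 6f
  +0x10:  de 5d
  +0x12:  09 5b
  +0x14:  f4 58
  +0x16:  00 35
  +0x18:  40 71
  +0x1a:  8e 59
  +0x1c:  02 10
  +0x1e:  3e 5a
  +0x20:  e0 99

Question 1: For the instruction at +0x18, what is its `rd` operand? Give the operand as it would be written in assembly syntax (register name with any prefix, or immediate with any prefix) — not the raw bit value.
x1

off 0x18: read 40 71 as little → 0x7140
  op=0x7140>>11=0xe ⇒ plus (RR)
  rd@[10:8]=0x1 ⇒ x1
  rs@[7:5]=0x2 ⇒ x2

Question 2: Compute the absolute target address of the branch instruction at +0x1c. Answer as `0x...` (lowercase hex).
0x8840

[1c] 02 10 → 0x1002
  top 5b → 0x2 → bnz [J]
  imm: (w>>0)&0x7ff=0x2 → $2
  target = base 0x8820 + off 0x1c + 2 + imm 2 = 0x8840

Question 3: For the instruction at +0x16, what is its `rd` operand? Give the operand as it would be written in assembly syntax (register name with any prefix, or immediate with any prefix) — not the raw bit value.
[16] 00 35 → 0x3500
  opcode bits[15:11]=0x6: decr/R
  rd: (w>>8)&0x7=0x5 → x5

x5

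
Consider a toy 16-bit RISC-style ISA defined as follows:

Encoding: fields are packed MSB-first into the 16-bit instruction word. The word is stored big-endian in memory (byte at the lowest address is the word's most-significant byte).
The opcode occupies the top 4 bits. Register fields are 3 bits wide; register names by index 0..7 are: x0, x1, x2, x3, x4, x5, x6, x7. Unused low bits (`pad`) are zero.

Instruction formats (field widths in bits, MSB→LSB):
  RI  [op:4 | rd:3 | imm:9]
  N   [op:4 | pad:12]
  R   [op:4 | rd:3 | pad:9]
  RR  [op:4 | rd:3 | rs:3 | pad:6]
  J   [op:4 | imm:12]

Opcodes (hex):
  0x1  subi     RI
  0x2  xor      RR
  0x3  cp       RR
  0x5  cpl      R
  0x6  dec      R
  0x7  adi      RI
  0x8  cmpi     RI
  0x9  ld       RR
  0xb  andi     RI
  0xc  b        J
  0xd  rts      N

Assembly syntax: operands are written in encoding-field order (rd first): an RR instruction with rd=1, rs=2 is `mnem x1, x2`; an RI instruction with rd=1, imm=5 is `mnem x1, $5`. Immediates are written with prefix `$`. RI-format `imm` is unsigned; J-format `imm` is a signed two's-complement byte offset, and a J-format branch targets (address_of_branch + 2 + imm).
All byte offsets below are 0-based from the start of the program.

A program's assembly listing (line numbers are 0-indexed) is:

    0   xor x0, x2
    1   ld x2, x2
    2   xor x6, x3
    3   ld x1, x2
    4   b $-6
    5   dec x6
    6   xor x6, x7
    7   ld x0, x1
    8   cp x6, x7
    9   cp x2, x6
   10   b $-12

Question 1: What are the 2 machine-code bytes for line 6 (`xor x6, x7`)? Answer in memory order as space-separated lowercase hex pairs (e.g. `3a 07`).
L6: xor op=0x2:4|rd=6:3|rs=7:3|pad=0:6 ⇒ 0x2dc0 ⇒ big 2d c0

2d c0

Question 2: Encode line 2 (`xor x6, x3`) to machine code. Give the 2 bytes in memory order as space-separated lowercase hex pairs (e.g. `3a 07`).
2. xor fields op=0x2:4|rd=6:3|rs=3:3|pad=0:6 → word 2cc0h → 2c c0

2c c0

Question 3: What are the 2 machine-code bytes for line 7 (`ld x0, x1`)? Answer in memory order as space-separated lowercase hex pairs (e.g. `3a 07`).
line 7 (ld): pack op=0x9:4|rd=0:3|rs=1:3|pad=0:6 = 0x9040; big→ 90 40

90 40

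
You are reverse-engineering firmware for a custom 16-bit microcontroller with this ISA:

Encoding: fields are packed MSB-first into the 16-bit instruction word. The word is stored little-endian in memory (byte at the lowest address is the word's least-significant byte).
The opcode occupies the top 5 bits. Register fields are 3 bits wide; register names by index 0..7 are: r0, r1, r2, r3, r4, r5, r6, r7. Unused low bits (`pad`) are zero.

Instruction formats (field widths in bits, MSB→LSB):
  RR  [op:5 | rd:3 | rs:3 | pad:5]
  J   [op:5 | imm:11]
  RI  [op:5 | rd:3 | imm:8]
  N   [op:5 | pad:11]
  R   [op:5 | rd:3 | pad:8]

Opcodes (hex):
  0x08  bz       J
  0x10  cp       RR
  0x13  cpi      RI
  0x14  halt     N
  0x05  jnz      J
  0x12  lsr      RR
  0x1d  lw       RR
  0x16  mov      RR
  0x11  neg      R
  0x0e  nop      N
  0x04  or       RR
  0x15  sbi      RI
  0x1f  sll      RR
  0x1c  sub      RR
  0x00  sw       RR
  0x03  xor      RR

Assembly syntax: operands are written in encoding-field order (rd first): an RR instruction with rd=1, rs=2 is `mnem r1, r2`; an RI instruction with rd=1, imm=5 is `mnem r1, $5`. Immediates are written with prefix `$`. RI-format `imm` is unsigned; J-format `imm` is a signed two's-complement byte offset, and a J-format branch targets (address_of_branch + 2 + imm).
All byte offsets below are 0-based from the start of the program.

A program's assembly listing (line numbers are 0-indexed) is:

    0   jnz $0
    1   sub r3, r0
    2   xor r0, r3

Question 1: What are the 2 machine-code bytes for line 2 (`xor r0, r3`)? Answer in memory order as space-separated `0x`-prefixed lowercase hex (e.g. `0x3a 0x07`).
L2: xor op=0x3:5|rd=0:3|rs=3:3|pad=0:5 ⇒ 0x1860 ⇒ little 60 18

0x60 0x18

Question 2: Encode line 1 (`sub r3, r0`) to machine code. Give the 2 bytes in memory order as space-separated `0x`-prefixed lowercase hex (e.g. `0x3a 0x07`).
L1: sub op=0x1c:5|rd=3:3|rs=0:3|pad=0:5 ⇒ 0xe300 ⇒ little 00 e3

0x00 0xe3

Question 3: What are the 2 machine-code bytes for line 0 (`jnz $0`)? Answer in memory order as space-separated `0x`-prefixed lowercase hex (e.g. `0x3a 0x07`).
line 0 (jnz): pack op=0x5:5|imm=0:11 = 0x2800; little→ 00 28

0x00 0x28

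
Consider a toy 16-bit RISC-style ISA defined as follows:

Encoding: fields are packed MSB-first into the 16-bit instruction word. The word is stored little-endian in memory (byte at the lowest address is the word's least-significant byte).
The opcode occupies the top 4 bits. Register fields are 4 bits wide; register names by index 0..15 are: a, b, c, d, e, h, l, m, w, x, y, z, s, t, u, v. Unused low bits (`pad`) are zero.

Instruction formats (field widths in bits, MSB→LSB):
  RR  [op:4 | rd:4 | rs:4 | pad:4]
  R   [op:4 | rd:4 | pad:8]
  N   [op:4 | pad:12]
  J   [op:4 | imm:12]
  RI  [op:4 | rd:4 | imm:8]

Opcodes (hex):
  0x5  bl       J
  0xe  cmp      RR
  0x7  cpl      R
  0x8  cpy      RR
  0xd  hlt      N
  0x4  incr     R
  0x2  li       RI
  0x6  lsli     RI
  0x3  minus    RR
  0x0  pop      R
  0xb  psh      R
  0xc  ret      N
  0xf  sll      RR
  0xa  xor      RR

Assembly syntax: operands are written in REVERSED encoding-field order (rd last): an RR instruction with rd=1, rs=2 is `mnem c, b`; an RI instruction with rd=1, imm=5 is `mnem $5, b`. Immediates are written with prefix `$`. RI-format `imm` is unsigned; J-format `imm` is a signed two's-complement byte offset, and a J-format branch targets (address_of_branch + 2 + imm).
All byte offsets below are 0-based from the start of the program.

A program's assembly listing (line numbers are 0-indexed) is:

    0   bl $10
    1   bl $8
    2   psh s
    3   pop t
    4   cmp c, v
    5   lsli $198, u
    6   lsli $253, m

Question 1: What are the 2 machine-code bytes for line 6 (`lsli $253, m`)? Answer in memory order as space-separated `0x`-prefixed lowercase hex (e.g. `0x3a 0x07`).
line 6 (lsli): pack op=0x6:4|rd=7:4|imm=253:8 = 0x67fd; little→ fd 67

0xfd 0x67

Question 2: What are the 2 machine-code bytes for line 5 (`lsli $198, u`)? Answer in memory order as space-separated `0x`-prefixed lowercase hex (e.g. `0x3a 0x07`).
L5: lsli op=0x6:4|rd=14:4|imm=198:8 ⇒ 0x6ec6 ⇒ little c6 6e

0xc6 0x6e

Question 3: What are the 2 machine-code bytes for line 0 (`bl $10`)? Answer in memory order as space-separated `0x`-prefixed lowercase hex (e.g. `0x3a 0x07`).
0x0a 0x50

line 0 (bl): pack op=0x5:4|imm=10:12 = 0x500a; little→ 0a 50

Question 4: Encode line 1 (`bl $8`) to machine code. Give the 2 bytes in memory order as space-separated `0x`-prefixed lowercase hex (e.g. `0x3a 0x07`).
line 1 (bl): pack op=0x5:4|imm=8:12 = 0x5008; little→ 08 50

0x08 0x50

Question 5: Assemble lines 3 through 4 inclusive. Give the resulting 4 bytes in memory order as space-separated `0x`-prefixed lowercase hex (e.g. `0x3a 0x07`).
line 3 (pop): pack op=0x0:4|rd=13:4|pad=0:8 = 0x0d00; little→ 00 0d
line 4 (cmp): pack op=0xe:4|rd=15:4|rs=2:4|pad=0:4 = 0xef20; little→ 20 ef

0x00 0x0d 0x20 0xef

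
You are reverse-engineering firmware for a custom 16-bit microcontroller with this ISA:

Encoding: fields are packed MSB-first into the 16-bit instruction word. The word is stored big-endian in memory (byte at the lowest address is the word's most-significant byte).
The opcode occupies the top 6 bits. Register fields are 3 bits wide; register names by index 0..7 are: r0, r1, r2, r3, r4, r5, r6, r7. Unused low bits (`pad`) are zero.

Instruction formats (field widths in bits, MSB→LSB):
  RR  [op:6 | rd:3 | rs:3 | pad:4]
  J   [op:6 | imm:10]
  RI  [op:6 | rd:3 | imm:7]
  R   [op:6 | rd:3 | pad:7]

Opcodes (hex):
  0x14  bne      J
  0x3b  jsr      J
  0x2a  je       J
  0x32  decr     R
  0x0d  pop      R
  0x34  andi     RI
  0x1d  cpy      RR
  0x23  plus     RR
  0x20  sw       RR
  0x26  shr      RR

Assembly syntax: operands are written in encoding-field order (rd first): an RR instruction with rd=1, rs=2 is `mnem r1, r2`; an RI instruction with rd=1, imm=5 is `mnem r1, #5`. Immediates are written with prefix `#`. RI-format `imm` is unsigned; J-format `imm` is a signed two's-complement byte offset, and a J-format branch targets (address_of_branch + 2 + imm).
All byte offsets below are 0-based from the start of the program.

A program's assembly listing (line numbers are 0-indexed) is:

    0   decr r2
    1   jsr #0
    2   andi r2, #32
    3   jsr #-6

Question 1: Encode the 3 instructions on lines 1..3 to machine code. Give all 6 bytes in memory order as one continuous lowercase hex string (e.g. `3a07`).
ec00d120effa

1. jsr fields op=0x3b:6|imm=0:10 → word ec00h → ec 00
2. andi fields op=0x34:6|rd=2:3|imm=32:7 → word d120h → d1 20
3. jsr fields op=0x3b:6|imm=-6:10 → word effah → ef fa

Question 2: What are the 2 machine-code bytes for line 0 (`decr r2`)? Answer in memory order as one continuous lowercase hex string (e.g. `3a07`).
c900

0. decr fields op=0x32:6|rd=2:3|pad=0:7 → word c900h → c9 00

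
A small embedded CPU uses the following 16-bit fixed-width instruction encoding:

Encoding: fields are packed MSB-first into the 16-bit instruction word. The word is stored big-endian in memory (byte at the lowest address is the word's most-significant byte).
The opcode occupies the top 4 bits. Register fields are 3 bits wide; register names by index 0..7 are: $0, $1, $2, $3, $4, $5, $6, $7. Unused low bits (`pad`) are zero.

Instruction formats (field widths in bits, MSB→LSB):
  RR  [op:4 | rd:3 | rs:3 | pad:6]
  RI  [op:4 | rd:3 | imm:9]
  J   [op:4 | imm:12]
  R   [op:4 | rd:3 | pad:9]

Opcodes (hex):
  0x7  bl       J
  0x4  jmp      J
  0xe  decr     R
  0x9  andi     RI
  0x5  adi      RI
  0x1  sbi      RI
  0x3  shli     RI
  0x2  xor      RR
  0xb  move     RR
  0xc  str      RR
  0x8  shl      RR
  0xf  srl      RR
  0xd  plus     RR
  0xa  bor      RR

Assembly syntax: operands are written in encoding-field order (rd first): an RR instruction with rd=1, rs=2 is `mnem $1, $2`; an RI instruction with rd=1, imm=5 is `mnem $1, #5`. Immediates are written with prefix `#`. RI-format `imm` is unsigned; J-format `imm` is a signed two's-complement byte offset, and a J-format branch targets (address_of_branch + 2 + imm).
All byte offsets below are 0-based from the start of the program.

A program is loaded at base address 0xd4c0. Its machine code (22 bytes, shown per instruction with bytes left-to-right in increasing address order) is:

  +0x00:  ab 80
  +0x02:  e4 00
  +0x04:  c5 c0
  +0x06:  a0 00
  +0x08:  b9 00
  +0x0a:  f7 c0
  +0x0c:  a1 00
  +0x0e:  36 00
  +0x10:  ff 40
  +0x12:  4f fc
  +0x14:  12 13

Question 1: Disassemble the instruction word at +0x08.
@+08  big-endian(b9 00) = 0xb900
  opcode bits[15:12]=0xb: move/RR
  rd@[11:9]=0x4 ⇒ $4
  rs@[8:6]=0x4 ⇒ $4

move $4, $4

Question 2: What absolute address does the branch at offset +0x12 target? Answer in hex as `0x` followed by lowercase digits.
[12] 4f fc → 0x4ffc
  opcode bits[15:12]=0x4: jmp/J
  imm: (w>>0)&0xfff=0xffc (s12→-4) → #-4
  target = base 0xd4c0 + off 0x12 + 2 + imm -4 = 0xd4d0

0xd4d0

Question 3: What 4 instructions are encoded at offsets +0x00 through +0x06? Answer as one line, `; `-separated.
@+00  big-endian(ab 80) = 0xab80
  opcode bits[15:12]=0xa: bor/RR
  rd@[11:9]=0x5 ⇒ $5
  rs@[8:6]=0x6 ⇒ $6
@+02  big-endian(e4 00) = 0xe400
  opcode bits[15:12]=0xe: decr/R
  rd@[11:9]=0x2 ⇒ $2
@+04  big-endian(c5 c0) = 0xc5c0
  opcode bits[15:12]=0xc: str/RR
  rd@[11:9]=0x2 ⇒ $2
  rs@[8:6]=0x7 ⇒ $7
@+06  big-endian(a0 00) = 0xa000
  opcode bits[15:12]=0xa: bor/RR
  rd@[11:9]=0x0 ⇒ $0
  rs@[8:6]=0x0 ⇒ $0

bor $5, $6; decr $2; str $2, $7; bor $0, $0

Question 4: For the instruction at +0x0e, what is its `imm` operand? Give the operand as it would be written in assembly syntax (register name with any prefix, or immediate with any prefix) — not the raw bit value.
#0

@+0e  big-endian(36 00) = 0x3600
  opcode bits[15:12]=0x3: shli/RI
  rd@[11:9]=0x3 ⇒ $3
  imm@[8:0]=0x0 ⇒ #0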